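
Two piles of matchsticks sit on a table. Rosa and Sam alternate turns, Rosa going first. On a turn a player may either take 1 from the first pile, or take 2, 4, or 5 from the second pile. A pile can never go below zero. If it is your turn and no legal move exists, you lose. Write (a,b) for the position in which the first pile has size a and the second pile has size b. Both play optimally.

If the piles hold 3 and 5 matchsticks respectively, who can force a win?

Compute win/loss labels from the base case upward. A position with no move is L. Any other position is W if it can reach an L in one move, else L.
No move ever increases a pile, so every position that can arise here has a ≤ 3 and b ≤ 5; it is enough to label the cells with 0 ≤ a ≤ 3 and 0 ≤ b ≤ 5.
Every move lowers a or b (never raises either), so fill the grid row by row in increasing a, and left to right within a row: each cell's successors are then already labelled.
      b=0  b=1  b=2  b=3  b=4  b=5
a=0:    L    L    W    W    W    W
a=1:    W    W    L    L    W    W
a=2:    L    L    W    W    W    W
a=3:    W    W    L    L    W    W
Cells with no legal move (terminal, hence L): (0,0), (0,1).
The remaining L cells, each justified by listing all of its moves:
(1,2): L (options (0,2)(W), (1,0)(W) are all W)
(1,3): L (options (0,3)(W), (1,1)(W) are all W)
(2,0): L (sole option (1,0)(W) is W)
(2,1): L (sole option (1,1)(W) is W)
(3,2): L (options (2,2)(W), (3,0)(W) are all W)
(3,3): L (options (2,3)(W), (3,1)(W) are all W)
Every other cell has at least one move into one of the L cells above, so it is W.
The starting position (3,5) is W: Rosa should move to (3,3), handing over an L position.

Rosa wins.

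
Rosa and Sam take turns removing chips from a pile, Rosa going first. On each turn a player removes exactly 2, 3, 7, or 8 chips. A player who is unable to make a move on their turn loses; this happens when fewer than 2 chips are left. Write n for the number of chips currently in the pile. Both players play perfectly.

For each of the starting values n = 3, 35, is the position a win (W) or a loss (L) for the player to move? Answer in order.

3: W, 35: L

Positions with no move are L. A position that does have a move is losing for the player to move precisely when every available move leads to a winning position for the opponent. Fill in the labels:
n=0: no move → L
n=1: no move → L
n=2: →0(L), so W
n=3: →1(L), so W
n=4: →1(L), so W
n=5: →3(W), 2(W) — all W, so L
n=6: →4(W), 3(W) — all W, so L
n=7: →5(L), so W
n=8: →6(L), so W
n=9: →6(L), so W
n=10: →8(W), 7(W), 3(W), 2(W) — all W, so L
n=11: →9(W), 8(W), 4(W), 3(W) — all W, so L
n=12: →10(L), so W
n=13: →11(L), so W
n=14: →11(L), so W
n=15: →13(W), 12(W), 8(W), 7(W) — all W, so L
n=16: →14(W), 13(W), 9(W), 8(W) — all W, so L
n=17: →15(L), so W
n=18: →16(L), so W
n=19: →16(L), so W
n=20: →18(W), 17(W), 13(W), 12(W) — all W, so L
n=21: →19(W), 18(W), 14(W), 13(W) — all W, so L
n=22: →20(L), so W
n=23: →21(L), so W
n=24: →21(L), so W
n=25: →23(W), 22(W), 18(W), 17(W) — all W, so L
n=26: →24(W), 23(W), 19(W), 18(W) — all W, so L
n=27: →25(L), so W
n=28: →26(L), so W
n=29: →26(L), so W
n=30: →28(W), 27(W), 23(W), 22(W) — all W, so L
n=31: →29(W), 28(W), 24(W), 23(W) — all W, so L
n=32: →30(L), so W
n=33: →31(L), so W
n=34: →31(L), so W
n=35: →33(W), 32(W), 28(W), 27(W) — all W, so L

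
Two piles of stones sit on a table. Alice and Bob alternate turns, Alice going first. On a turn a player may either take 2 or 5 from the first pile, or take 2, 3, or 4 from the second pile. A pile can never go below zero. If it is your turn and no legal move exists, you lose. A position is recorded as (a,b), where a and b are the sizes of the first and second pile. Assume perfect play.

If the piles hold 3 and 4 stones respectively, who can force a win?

Build the W/L table. Terminal = L. A non-terminal position is W if it has a move to some L; otherwise it is L.
No move ever increases a pile, so every position that can arise here has a ≤ 3 and b ≤ 4; it is enough to label the cells with 0 ≤ a ≤ 3 and 0 ≤ b ≤ 4.
Every move lowers a or b (never raises either), so fill the grid row by row in increasing a, and left to right within a row: each cell's successors are then already labelled.
      b=0  b=1  b=2  b=3  b=4
a=0:    L    L    W    W    W
a=1:    L    L    W    W    W
a=2:    W    W    L    L    W
a=3:    W    W    L    L    W
Cells with no legal move (terminal, hence L): (0,0), (0,1), (1,0), (1,1).
The remaining L cells, each justified by listing all of its moves:
(2,2): →(0,2)(W), (2,0)(W) — all W, so L
(2,3): →(0,3)(W), (2,1)(W), (2,0)(W) — all W, so L
(3,2): →(1,2)(W), (3,0)(W) — all W, so L
(3,3): →(1,3)(W), (3,1)(W), (3,0)(W) — all W, so L
Every other cell has at least one move into one of the L cells above, so it is W.
The starting position (3,4) is W: Alice should move to (3,2), handing over an L position.

Alice wins.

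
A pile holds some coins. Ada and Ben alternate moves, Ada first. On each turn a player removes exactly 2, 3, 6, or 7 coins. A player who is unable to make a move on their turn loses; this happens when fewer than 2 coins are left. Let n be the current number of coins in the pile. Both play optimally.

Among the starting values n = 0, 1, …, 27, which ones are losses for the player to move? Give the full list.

0, 1, 5, 9, 10, 14, 18, 19, 23, 27

Label each position W (a win for the player to move) or L (a loss). A position with no legal move is L; any other position is W exactly when some move reaches an L, and L when every move reaches a W.
n=0: no move → L
n=1: no move → L
n=2: can move to 0, which is L ⇒ W
n=3: can move to 1, which is L ⇒ W
n=4: can move to 1, which is L ⇒ W
n=5: moves to 3(W), 2(W); every one is W ⇒ L
n=6: can move to 0, which is L ⇒ W
n=7: can move to 5, which is L ⇒ W
n=8: can move to 5, which is L ⇒ W
n=9: moves to 7(W), 6(W), 3(W), 2(W); every one is W ⇒ L
n=10: moves to 8(W), 7(W), 4(W), 3(W); every one is W ⇒ L
n=11: can move to 9, which is L ⇒ W
n=12: can move to 10, which is L ⇒ W
n=13: can move to 10, which is L ⇒ W
n=14: moves to 12(W), 11(W), 8(W), 7(W); every one is W ⇒ L
n=15: can move to 9, which is L ⇒ W
n=16: can move to 14, which is L ⇒ W
n=17: can move to 14, which is L ⇒ W
n=18: moves to 16(W), 15(W), 12(W), 11(W); every one is W ⇒ L
n=19: moves to 17(W), 16(W), 13(W), 12(W); every one is W ⇒ L
n=20: can move to 18, which is L ⇒ W
n=21: can move to 19, which is L ⇒ W
n=22: can move to 19, which is L ⇒ W
n=23: moves to 21(W), 20(W), 17(W), 16(W); every one is W ⇒ L
n=24: can move to 18, which is L ⇒ W
n=25: can move to 23, which is L ⇒ W
n=26: can move to 23, which is L ⇒ W
n=27: moves to 25(W), 24(W), 21(W), 20(W); every one is W ⇒ L
Reading off the rows marked L gives the requested list; there are 10 such values of n.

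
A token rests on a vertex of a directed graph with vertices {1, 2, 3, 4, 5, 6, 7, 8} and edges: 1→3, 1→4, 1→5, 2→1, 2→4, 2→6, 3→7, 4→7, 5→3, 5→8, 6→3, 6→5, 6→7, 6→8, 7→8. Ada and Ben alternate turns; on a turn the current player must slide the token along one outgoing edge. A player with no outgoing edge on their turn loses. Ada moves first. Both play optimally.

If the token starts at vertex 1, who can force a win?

Label each position W (a win for the player to move) or L (a loss). A position with no legal move is L; any other position is W exactly when some move reaches an L, and L when every move reaches a W.
Every edge goes from a vertex to one that appears earlier in the order 8, 7, 4, 3, 5, 1, 6, 2, so processing vertices in that order labels each vertex after all of its successors.
8: no outgoing edge → L
7: →8(L), so W
4: →7(W) only, which is W, so L
3: →7(W) only, which is W, so L
5: →3(L), so W
1: →3(L), so W
6: →3(L), so W
2: →4(L), so W
The starting position 1 is W: Ada should move to 3, handing over an L position.

Ada wins.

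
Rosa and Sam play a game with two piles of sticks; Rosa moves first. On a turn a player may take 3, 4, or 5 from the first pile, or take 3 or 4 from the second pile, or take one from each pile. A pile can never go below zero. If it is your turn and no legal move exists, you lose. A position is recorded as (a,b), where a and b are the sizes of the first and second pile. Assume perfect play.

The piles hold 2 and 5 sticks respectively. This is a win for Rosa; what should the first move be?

Use the standard recursion: the mover loses at a terminal position; elsewhere, the mover wins exactly when some move hands the opponent an L position.
No move ever increases a pile, so every position that can arise here has a ≤ 2 and b ≤ 5; it is enough to label the cells with 0 ≤ a ≤ 2 and 0 ≤ b ≤ 5.
Every move lowers a or b (never raises either), so fill the grid row by row in increasing a, and left to right within a row: each cell's successors are then already labelled.
      b=0  b=1  b=2  b=3  b=4  b=5
a=0:    L    L    L    W    W    W
a=1:    L    W    W    W    W    L
a=2:    L    W    L    W    W    W
Cells with no legal move (terminal, hence L): (0,0), (0,1), (0,2), (1,0), (2,0).
The remaining L cells, each justified by listing all of its moves:
(1,5): only reaches (1,2)(W), (1,1)(W), (0,4)(W), all W → L
(2,2): only reaches (1,1)(W), which is W → L
Every other cell has at least one move into one of the L cells above, so it is W.
From (2,5), the L positions reachable in one move are: (2,2).

Move to (2,2).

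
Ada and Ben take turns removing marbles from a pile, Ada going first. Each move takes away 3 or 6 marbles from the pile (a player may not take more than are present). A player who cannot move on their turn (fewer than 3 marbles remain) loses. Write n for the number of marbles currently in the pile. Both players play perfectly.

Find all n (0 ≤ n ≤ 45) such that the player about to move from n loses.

0, 1, 2, 9, 10, 11, 18, 19, 20, 27, 28, 29, 36, 37, 38, 45

Compute win/loss labels from the base case upward. A position with no move is L. Any other position is W if it can reach an L in one move, else L.
n=0: no move → L
n=1: no move → L
n=2: no move → L
n=3: can move to 0, which is L ⇒ W
n=4: can move to 1, which is L ⇒ W
n=5: can move to 2, which is L ⇒ W
n=6: can move to 0, which is L ⇒ W
n=7: can move to 1, which is L ⇒ W
n=8: can move to 2, which is L ⇒ W
n=9: moves to 6(W), 3(W); every one is W ⇒ L
n=10: moves to 7(W), 4(W); every one is W ⇒ L
n=11: moves to 8(W), 5(W); every one is W ⇒ L
n=12: can move to 9, which is L ⇒ W
n=13: can move to 10, which is L ⇒ W
n=14: can move to 11, which is L ⇒ W
n=15: can move to 9, which is L ⇒ W
n=16: can move to 10, which is L ⇒ W
n=17: can move to 11, which is L ⇒ W
n=18: moves to 15(W), 12(W); every one is W ⇒ L
n=19: moves to 16(W), 13(W); every one is W ⇒ L
n=20: moves to 17(W), 14(W); every one is W ⇒ L
n=21: can move to 18, which is L ⇒ W
n=22: can move to 19, which is L ⇒ W
n=23: can move to 20, which is L ⇒ W
n=24: can move to 18, which is L ⇒ W
n=25: can move to 19, which is L ⇒ W
n=26: can move to 20, which is L ⇒ W
n=27: moves to 24(W), 21(W); every one is W ⇒ L
n=28: moves to 25(W), 22(W); every one is W ⇒ L
n=29: moves to 26(W), 23(W); every one is W ⇒ L
n=30: can move to 27, which is L ⇒ W
n=31: can move to 28, which is L ⇒ W
n=32: can move to 29, which is L ⇒ W
n=33: can move to 27, which is L ⇒ W
n=34: can move to 28, which is L ⇒ W
n=35: can move to 29, which is L ⇒ W
n=36: moves to 33(W), 30(W); every one is W ⇒ L
n=37: moves to 34(W), 31(W); every one is W ⇒ L
n=38: moves to 35(W), 32(W); every one is W ⇒ L
n=39: can move to 36, which is L ⇒ W
n=40: can move to 37, which is L ⇒ W
n=41: can move to 38, which is L ⇒ W
n=42: can move to 36, which is L ⇒ W
n=43: can move to 37, which is L ⇒ W
n=44: can move to 38, which is L ⇒ W
n=45: moves to 42(W), 39(W); every one is W ⇒ L
Reading off the rows marked L gives the requested list; there are 16 such values of n.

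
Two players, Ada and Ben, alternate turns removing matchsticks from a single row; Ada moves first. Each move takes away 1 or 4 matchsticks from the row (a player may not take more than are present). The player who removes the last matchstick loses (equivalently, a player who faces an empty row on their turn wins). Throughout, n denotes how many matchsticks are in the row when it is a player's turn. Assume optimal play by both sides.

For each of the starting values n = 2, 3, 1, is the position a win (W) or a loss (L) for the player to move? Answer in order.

Label each position W (a win for the player to move) or L (a loss). A position with no legal move is W; any other position is W exactly when some move reaches an L, and L when every move reaches a W.
n=0: no move; the opponent has just taken the last matchstick and therefore loses → W
n=1: only reaches 0(W), which is W → L
n=2: reaches L-position 1 → W
n=3: only reaches 2(W), which is W → L

2: W, 3: L, 1: L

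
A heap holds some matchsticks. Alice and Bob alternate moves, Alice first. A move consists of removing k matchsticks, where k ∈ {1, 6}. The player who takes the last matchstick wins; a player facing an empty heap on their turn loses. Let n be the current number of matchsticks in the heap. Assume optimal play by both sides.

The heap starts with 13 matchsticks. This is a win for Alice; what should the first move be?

Remove 6, leaving 7.

Build the W/L table. Terminal = L. A non-terminal position is W if it has a move to some L; otherwise it is L.
n=0: no move → L
n=1: can move to 0, which is L ⇒ W
n=2: the only move is to 1(W), a W ⇒ L
n=3: can move to 2, which is L ⇒ W
n=4: the only move is to 3(W), a W ⇒ L
n=5: can move to 4, which is L ⇒ W
n=6: can move to 0, which is L ⇒ W
n=7: moves to 6(W), 1(W); every one is W ⇒ L
n=8: can move to 7, which is L ⇒ W
n=9: moves to 8(W), 3(W); every one is W ⇒ L
n=10: can move to 9, which is L ⇒ W
n=11: moves to 10(W), 5(W); every one is W ⇒ L
n=12: can move to 11, which is L ⇒ W
n=13: can move to 7, which is L ⇒ W
From 13, the L positions reachable in one move are: 7.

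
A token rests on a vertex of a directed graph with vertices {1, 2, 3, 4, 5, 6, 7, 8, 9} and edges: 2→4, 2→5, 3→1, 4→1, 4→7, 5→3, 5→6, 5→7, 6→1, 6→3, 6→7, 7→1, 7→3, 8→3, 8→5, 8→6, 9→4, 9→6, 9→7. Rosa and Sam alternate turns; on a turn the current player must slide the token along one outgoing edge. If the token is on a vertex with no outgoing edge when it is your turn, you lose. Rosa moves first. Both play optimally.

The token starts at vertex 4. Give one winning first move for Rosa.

Positions with no move are L. A position that does have a move is losing for the player to move precisely when every available move leads to a winning position for the opponent. Fill in the labels:
Every edge goes from a vertex to one that appears earlier in the order 1, 3, 7, 6, 4, 5, 8, 9, 2, so processing vertices in that order labels each vertex after all of its successors.
1: no outgoing edge → L
3: W (go to 1, an L position)
7: W (go to 1, an L position)
6: W (go to 1, an L position)
4: W (go to 1, an L position)
5: L (options 6(W), 7(W), 3(W) are all W)
8: W (go to 5, an L position)
9: L (options 4(W), 6(W), 7(W) are all W)
2: W (go to 5, an L position)
From 4, the L positions reachable in one move are: 1.

Move to 1.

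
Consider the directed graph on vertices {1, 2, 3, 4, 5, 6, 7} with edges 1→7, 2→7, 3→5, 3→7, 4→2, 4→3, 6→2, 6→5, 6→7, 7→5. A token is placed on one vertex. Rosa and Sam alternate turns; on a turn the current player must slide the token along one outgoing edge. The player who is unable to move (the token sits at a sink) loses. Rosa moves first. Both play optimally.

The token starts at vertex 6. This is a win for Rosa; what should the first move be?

Move to 2.

Work bottom-up. With no move the player to move loses. Otherwise the position is W if at least one move leads to an L position for the opponent, and L if every move leads to a W.
Every edge goes from a vertex to one that appears earlier in the order 5, 7, 2, 3, 1, 6, 4, so processing vertices in that order labels each vertex after all of its successors.
5: no outgoing edge → L
7: can move to 5, which is L ⇒ W
2: the only move is to 7(W), a W ⇒ L
3: can move to 5, which is L ⇒ W
1: the only move is to 7(W), a W ⇒ L
6: can move to 2, which is L ⇒ W
4: can move to 2, which is L ⇒ W
From 6, the L positions reachable in one move are: 2, 5. Any move reaching one of these is winning.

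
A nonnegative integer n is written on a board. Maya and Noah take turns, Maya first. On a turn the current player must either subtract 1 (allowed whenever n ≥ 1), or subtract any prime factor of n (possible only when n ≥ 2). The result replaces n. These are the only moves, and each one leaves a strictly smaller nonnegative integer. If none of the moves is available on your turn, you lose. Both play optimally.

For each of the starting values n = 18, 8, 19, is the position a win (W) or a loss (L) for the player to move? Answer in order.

18: W, 8: L, 19: W

Compute win/loss labels from the base case upward. A position with no move is L. Any other position is W if it can reach an L in one move, else L.
n=0: no move → L
n=1: reaches L-position 0 → W
n=2: reaches L-position 0 → W
n=3: reaches L-position 0 → W
n=4: only reaches 2(W), 3(W), all W → L
n=5: reaches L-position 0 → W
n=6: reaches L-position 4 → W
n=7: reaches L-position 0 → W
n=8: only reaches 6(W), 7(W), all W → L
n=9: reaches L-position 8 → W
n=10: reaches L-position 8 → W
n=11: reaches L-position 0 → W
n=12: only reaches 9(W), 10(W), 11(W), all W → L
n=13: reaches L-position 0 → W
n=14: reaches L-position 12 → W
n=15: reaches L-position 12 → W
n=16: only reaches 14(W), 15(W), all W → L
n=17: reaches L-position 0 → W
n=18: reaches L-position 16 → W
n=19: reaches L-position 0 → W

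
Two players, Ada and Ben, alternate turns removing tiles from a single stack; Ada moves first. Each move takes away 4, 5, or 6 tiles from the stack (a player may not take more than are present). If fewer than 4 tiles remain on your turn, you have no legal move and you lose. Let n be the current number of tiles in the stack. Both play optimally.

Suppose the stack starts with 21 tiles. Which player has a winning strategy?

Ben wins.

Use the standard recursion: the mover loses at a terminal position; elsewhere, the mover wins exactly when some move hands the opponent an L position.
n=0: no move → L
n=1: no move → L
n=2: no move → L
n=3: no move → L
n=4: can move to 0, which is L ⇒ W
n=5: can move to 1, which is L ⇒ W
n=6: can move to 2, which is L ⇒ W
n=7: can move to 3, which is L ⇒ W
n=8: can move to 3, which is L ⇒ W
n=9: can move to 3, which is L ⇒ W
n=10: moves to 6(W), 5(W), 4(W); every one is W ⇒ L
n=11: moves to 7(W), 6(W), 5(W); every one is W ⇒ L
n=12: moves to 8(W), 7(W), 6(W); every one is W ⇒ L
n=13: moves to 9(W), 8(W), 7(W); every one is W ⇒ L
n=14: can move to 10, which is L ⇒ W
n=15: can move to 11, which is L ⇒ W
n=16: can move to 12, which is L ⇒ W
n=17: can move to 13, which is L ⇒ W
n=18: can move to 13, which is L ⇒ W
n=19: can move to 13, which is L ⇒ W
n=20: moves to 16(W), 15(W), 14(W); every one is W ⇒ L
n=21: moves to 17(W), 16(W), 15(W); every one is W ⇒ L
Every move from 21 reaches a W position, so the mover loses.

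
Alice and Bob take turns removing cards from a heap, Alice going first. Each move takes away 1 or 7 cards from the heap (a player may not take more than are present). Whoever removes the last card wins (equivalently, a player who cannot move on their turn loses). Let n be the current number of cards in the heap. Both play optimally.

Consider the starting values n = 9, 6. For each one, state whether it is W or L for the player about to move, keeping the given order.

9: W, 6: L

Work bottom-up. With no move the player to move loses. Otherwise the position is W if at least one move leads to an L position for the opponent, and L if every move leads to a W.
n=0: no move → L
n=1: reaches L-position 0 → W
n=2: only reaches 1(W), which is W → L
n=3: reaches L-position 2 → W
n=4: only reaches 3(W), which is W → L
n=5: reaches L-position 4 → W
n=6: only reaches 5(W), which is W → L
n=7: reaches L-position 6 → W
n=8: only reaches 7(W), 1(W), all W → L
n=9: reaches L-position 8 → W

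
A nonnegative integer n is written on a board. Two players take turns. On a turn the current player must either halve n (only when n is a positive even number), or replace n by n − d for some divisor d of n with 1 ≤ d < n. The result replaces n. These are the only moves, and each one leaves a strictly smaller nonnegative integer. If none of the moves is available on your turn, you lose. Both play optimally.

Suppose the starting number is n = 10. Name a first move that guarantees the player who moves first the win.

Build the W/L table. Terminal = L. A non-terminal position is W if it has a move to some L; otherwise it is L.
n=0: no move → L
n=1: no move → L
n=2: W (go to 1, an L position)
n=3: L (sole option 2(W) is W)
n=4: W (go to 3, an L position)
n=5: L (sole option 4(W) is W)
n=6: W (go to 3, an L position)
n=7: L (sole option 6(W) is W)
n=8: W (go to 7, an L position)
n=9: L (options 6(W), 8(W) are all W)
n=10: W (go to 5, an L position)
From 10, the L positions reachable in one move are: 5, 9. Any move reaching one of these is winning.

Move to 5.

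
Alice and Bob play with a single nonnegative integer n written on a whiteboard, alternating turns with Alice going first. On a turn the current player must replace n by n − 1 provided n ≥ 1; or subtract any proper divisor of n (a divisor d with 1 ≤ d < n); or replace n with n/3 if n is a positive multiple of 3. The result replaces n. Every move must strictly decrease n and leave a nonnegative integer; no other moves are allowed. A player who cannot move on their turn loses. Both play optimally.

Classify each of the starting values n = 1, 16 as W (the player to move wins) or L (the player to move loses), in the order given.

Positions with no move are L. A position that does have a move is losing for the player to move precisely when every available move leads to a winning position for the opponent. Fill in the labels:
n=0: no move → L
n=1: W (go to 0, an L position)
n=2: L (sole option 1(W) is W)
n=3: W (go to 2, an L position)
n=4: W (go to 2, an L position)
n=5: L (sole option 4(W) is W)
n=6: W (go to 2, an L position)
n=7: L (sole option 6(W) is W)
n=8: W (go to 7, an L position)
n=9: L (options 3(W), 6(W), 8(W) are all W)
n=10: W (go to 5, an L position)
n=11: L (sole option 10(W) is W)
n=12: W (go to 9, an L position)
n=13: L (sole option 12(W) is W)
n=14: W (go to 7, an L position)
n=15: W (go to 5, an L position)
n=16: L (options 8(W), 12(W), 14(W), 15(W) are all W)

1: W, 16: L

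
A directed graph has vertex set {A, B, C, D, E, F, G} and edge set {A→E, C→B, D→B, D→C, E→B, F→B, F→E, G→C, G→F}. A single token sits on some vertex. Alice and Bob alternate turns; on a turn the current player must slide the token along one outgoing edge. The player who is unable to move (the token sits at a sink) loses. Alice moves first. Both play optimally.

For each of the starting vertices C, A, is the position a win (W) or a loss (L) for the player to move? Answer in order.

C: W, A: L

Work bottom-up. With no move the player to move loses. Otherwise the position is W if at least one move leads to an L position for the opponent, and L if every move leads to a W.
Every edge goes from a vertex to one that appears earlier in the order B, E, F, C, G, A, D, so processing vertices in that order labels each vertex after all of its successors.
B: no outgoing edge → L
E: →B(L), so W
F: →B(L), so W
C: →B(L), so W
G: →C(W), F(W) — all W, so L
A: →E(W) only, which is W, so L
D: →B(L), so W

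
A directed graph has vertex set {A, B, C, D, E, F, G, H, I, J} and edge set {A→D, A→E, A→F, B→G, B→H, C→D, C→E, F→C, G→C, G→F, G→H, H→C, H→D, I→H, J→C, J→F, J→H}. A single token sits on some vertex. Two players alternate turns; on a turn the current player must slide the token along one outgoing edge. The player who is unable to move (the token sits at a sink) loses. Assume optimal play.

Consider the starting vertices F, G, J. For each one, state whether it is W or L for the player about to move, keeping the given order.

Build the W/L table. Terminal = L. A non-terminal position is W if it has a move to some L; otherwise it is L.
Every edge goes from a vertex to one that appears earlier in the order E, D, C, F, H, A, J, G, B, I, so processing vertices in that order labels each vertex after all of its successors.
E: no outgoing edge → L
D: no outgoing edge → L
C: reaches L-position D → W
F: only reaches C(W), which is W → L
H: reaches L-position D → W
A: reaches L-position F → W
J: reaches L-position F → W
G: reaches L-position F → W
B: only reaches G(W), H(W), all W → L
I: only reaches H(W), which is W → L

F: L, G: W, J: W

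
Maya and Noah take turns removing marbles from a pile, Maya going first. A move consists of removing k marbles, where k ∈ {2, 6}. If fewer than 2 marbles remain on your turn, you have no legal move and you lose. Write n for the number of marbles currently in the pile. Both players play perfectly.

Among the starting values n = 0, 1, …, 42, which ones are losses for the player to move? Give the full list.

Work bottom-up. With no move the player to move loses. Otherwise the position is W if at least one move leads to an L position for the opponent, and L if every move leads to a W.
n=0: no move → L
n=1: no move → L
n=2: →0(L), so W
n=3: →1(L), so W
n=4: →2(W) only, which is W, so L
n=5: →3(W) only, which is W, so L
n=6: →4(L), so W
n=7: →5(L), so W
n=8: →6(W), 2(W) — all W, so L
n=9: →7(W), 3(W) — all W, so L
n=10: →8(L), so W
n=11: →9(L), so W
n=12: →10(W), 6(W) — all W, so L
n=13: →11(W), 7(W) — all W, so L
n=14: →12(L), so W
n=15: →13(L), so W
n=16: →14(W), 10(W) — all W, so L
n=17: →15(W), 11(W) — all W, so L
n=18: →16(L), so W
n=19: →17(L), so W
n=20: →18(W), 14(W) — all W, so L
n=21: →19(W), 15(W) — all W, so L
n=22: →20(L), so W
n=23: →21(L), so W
n=24: →22(W), 18(W) — all W, so L
n=25: →23(W), 19(W) — all W, so L
n=26: →24(L), so W
n=27: →25(L), so W
n=28: →26(W), 22(W) — all W, so L
n=29: →27(W), 23(W) — all W, so L
n=30: →28(L), so W
n=31: →29(L), so W
n=32: →30(W), 26(W) — all W, so L
n=33: →31(W), 27(W) — all W, so L
n=34: →32(L), so W
n=35: →33(L), so W
n=36: →34(W), 30(W) — all W, so L
n=37: →35(W), 31(W) — all W, so L
n=38: →36(L), so W
n=39: →37(L), so W
n=40: →38(W), 34(W) — all W, so L
n=41: →39(W), 35(W) — all W, so L
n=42: →40(L), so W
The losing starting values of n are exactly the entries labelled L in this table (22 of them).

0, 1, 4, 5, 8, 9, 12, 13, 16, 17, 20, 21, 24, 25, 28, 29, 32, 33, 36, 37, 40, 41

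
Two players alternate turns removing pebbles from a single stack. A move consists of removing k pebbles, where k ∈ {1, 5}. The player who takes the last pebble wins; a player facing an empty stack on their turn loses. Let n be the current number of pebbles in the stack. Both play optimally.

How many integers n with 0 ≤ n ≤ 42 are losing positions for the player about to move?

22

Work bottom-up. With no move the player to move loses. Otherwise the position is W if at least one move leads to an L position for the opponent, and L if every move leads to a W.
n=0: no move → L
n=1: can move to 0, which is L ⇒ W
n=2: the only move is to 1(W), a W ⇒ L
n=3: can move to 2, which is L ⇒ W
n=4: the only move is to 3(W), a W ⇒ L
n=5: can move to 4, which is L ⇒ W
n=6: moves to 5(W), 1(W); every one is W ⇒ L
n=7: can move to 6, which is L ⇒ W
n=8: moves to 7(W), 3(W); every one is W ⇒ L
n=9: can move to 8, which is L ⇒ W
n=10: moves to 9(W), 5(W); every one is W ⇒ L
n=11: can move to 10, which is L ⇒ W
n=12: moves to 11(W), 7(W); every one is W ⇒ L
n=13: can move to 12, which is L ⇒ W
n=14: moves to 13(W), 9(W); every one is W ⇒ L
n=15: can move to 14, which is L ⇒ W
n=16: moves to 15(W), 11(W); every one is W ⇒ L
n=17: can move to 16, which is L ⇒ W
n=18: moves to 17(W), 13(W); every one is W ⇒ L
n=19: can move to 18, which is L ⇒ W
n=20: moves to 19(W), 15(W); every one is W ⇒ L
n=21: can move to 20, which is L ⇒ W
n=22: moves to 21(W), 17(W); every one is W ⇒ L
n=23: can move to 22, which is L ⇒ W
n=24: moves to 23(W), 19(W); every one is W ⇒ L
n=25: can move to 24, which is L ⇒ W
n=26: moves to 25(W), 21(W); every one is W ⇒ L
n=27: can move to 26, which is L ⇒ W
n=28: moves to 27(W), 23(W); every one is W ⇒ L
n=29: can move to 28, which is L ⇒ W
n=30: moves to 29(W), 25(W); every one is W ⇒ L
n=31: can move to 30, which is L ⇒ W
n=32: moves to 31(W), 27(W); every one is W ⇒ L
n=33: can move to 32, which is L ⇒ W
n=34: moves to 33(W), 29(W); every one is W ⇒ L
n=35: can move to 34, which is L ⇒ W
n=36: moves to 35(W), 31(W); every one is W ⇒ L
n=37: can move to 36, which is L ⇒ W
n=38: moves to 37(W), 33(W); every one is W ⇒ L
n=39: can move to 38, which is L ⇒ W
n=40: moves to 39(W), 35(W); every one is W ⇒ L
n=41: can move to 40, which is L ⇒ W
n=42: moves to 41(W), 37(W); every one is W ⇒ L
L entries with 0 ≤ n ≤ 42: n = 0, 2, 4, 6, 8, 10, 12, 14, 16, 18, 20, 22, 24, 26, 28, 30, 32, 34, 36, 38, 40, 42; that makes 22.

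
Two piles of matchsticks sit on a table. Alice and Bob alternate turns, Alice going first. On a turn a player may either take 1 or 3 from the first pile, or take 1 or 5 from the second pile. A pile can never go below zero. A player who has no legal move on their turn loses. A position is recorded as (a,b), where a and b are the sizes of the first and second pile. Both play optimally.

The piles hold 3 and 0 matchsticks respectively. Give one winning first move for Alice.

Work bottom-up. With no move the player to move loses. Otherwise the position is W if at least one move leads to an L position for the opponent, and L if every move leads to a W.
No move ever increases a pile, so every position that can arise here has a ≤ 3 and b ≤ 0; it is enough to label the cells with 0 ≤ a ≤ 3 and 0 ≤ b ≤ 0.
Every move lowers a or b (never raises either), so fill the grid row by row in increasing a, and left to right within a row: each cell's successors are then already labelled.
      b=0
a=0:    L
a=1:    W
a=2:    L
a=3:    W
Cells with no legal move (terminal, hence L): (0,0).
The remaining L cells, each justified by listing all of its moves:
(2,0): →(1,0)(W) only, which is W, so L
Every other cell has at least one move into one of the L cells above, so it is W.
From (3,0), the L positions reachable in one move are: (2,0), (0,0). Any move reaching one of these is winning.

Move to (2,0).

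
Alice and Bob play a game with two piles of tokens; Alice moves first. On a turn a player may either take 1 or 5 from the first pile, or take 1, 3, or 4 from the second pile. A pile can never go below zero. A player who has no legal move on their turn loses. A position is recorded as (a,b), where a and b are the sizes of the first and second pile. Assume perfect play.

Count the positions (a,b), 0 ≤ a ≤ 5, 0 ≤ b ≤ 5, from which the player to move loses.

12

Work bottom-up. With no move the player to move loses. Otherwise the position is W if at least one move leads to an L position for the opponent, and L if every move leads to a W.
Every move lowers a or b (never raises either), so fill the grid row by row in increasing a, and left to right within a row: each cell's successors are then already labelled.
      b=0  b=1  b=2  b=3  b=4  b=5
a=0:    L    W    L    W    W    W
a=1:    W    L    W    L    W    W
a=2:    L    W    L    W    W    W
a=3:    W    L    W    L    W    W
a=4:    L    W    L    W    W    W
a=5:    W    L    W    L    W    W
Cells with no legal move (terminal, hence L): (0,0).
The remaining L cells, each justified by listing all of its moves:
(0,2): the only move is to (0,1)(W), a W ⇒ L
(1,1): moves to (0,1)(W), (1,0)(W); every one is W ⇒ L
(1,3): moves to (0,3)(W), (1,2)(W), (1,0)(W); every one is W ⇒ L
(2,0): the only move is to (1,0)(W), a W ⇒ L
(2,2): moves to (1,2)(W), (2,1)(W); every one is W ⇒ L
(3,1): moves to (2,1)(W), (3,0)(W); every one is W ⇒ L
(3,3): moves to (2,3)(W), (3,2)(W), (3,0)(W); every one is W ⇒ L
(4,0): the only move is to (3,0)(W), a W ⇒ L
(4,2): moves to (3,2)(W), (4,1)(W); every one is W ⇒ L
(5,1): moves to (4,1)(W), (0,1)(W), (5,0)(W); every one is W ⇒ L
(5,3): moves to (4,3)(W), (0,3)(W), (5,2)(W), (5,0)(W); every one is W ⇒ L
Every other cell has at least one move into one of the L cells above, so it is W.
L cells per row: a=0: 2, a=1: 2, a=2: 2, a=3: 2, a=4: 2, a=5: 2; total 12.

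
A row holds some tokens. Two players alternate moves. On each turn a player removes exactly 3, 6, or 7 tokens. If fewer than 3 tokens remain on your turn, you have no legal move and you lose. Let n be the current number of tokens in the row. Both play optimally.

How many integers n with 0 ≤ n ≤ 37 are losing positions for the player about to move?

12

Positions with no move are L. A position that does have a move is losing for the player to move precisely when every available move leads to a winning position for the opponent. Fill in the labels:
n=0: no move → L
n=1: no move → L
n=2: no move → L
n=3: W (go to 0, an L position)
n=4: W (go to 1, an L position)
n=5: W (go to 2, an L position)
n=6: W (go to 0, an L position)
n=7: W (go to 1, an L position)
n=8: W (go to 2, an L position)
n=9: W (go to 2, an L position)
n=10: L (options 7(W), 4(W), 3(W) are all W)
n=11: L (options 8(W), 5(W), 4(W) are all W)
n=12: L (options 9(W), 6(W), 5(W) are all W)
n=13: W (go to 10, an L position)
n=14: W (go to 11, an L position)
n=15: W (go to 12, an L position)
n=16: W (go to 10, an L position)
n=17: W (go to 11, an L position)
n=18: W (go to 12, an L position)
n=19: W (go to 12, an L position)
n=20: L (options 17(W), 14(W), 13(W) are all W)
n=21: L (options 18(W), 15(W), 14(W) are all W)
n=22: L (options 19(W), 16(W), 15(W) are all W)
n=23: W (go to 20, an L position)
n=24: W (go to 21, an L position)
n=25: W (go to 22, an L position)
n=26: W (go to 20, an L position)
n=27: W (go to 21, an L position)
n=28: W (go to 22, an L position)
n=29: W (go to 22, an L position)
n=30: L (options 27(W), 24(W), 23(W) are all W)
n=31: L (options 28(W), 25(W), 24(W) are all W)
n=32: L (options 29(W), 26(W), 25(W) are all W)
n=33: W (go to 30, an L position)
n=34: W (go to 31, an L position)
n=35: W (go to 32, an L position)
n=36: W (go to 30, an L position)
n=37: W (go to 31, an L position)
L entries with 0 ≤ n ≤ 37: n = 0, 1, 2, 10, 11, 12, 20, 21, 22, 30, 31, 32; that makes 12.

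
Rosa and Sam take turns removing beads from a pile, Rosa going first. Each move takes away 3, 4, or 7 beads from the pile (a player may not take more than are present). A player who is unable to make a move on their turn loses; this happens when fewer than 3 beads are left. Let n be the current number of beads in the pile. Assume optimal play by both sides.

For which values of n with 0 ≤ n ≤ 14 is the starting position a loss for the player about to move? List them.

Compute win/loss labels from the base case upward. A position with no move is L. Any other position is W if it can reach an L in one move, else L.
n=0: no move → L
n=1: no move → L
n=2: no move → L
n=3: can move to 0, which is L ⇒ W
n=4: can move to 1, which is L ⇒ W
n=5: can move to 2, which is L ⇒ W
n=6: can move to 2, which is L ⇒ W
n=7: can move to 0, which is L ⇒ W
n=8: can move to 1, which is L ⇒ W
n=9: can move to 2, which is L ⇒ W
n=10: moves to 7(W), 6(W), 3(W); every one is W ⇒ L
n=11: moves to 8(W), 7(W), 4(W); every one is W ⇒ L
n=12: moves to 9(W), 8(W), 5(W); every one is W ⇒ L
n=13: can move to 10, which is L ⇒ W
n=14: can move to 11, which is L ⇒ W
Reading off the rows marked L gives the requested list; there are 6 such values of n.

0, 1, 2, 10, 11, 12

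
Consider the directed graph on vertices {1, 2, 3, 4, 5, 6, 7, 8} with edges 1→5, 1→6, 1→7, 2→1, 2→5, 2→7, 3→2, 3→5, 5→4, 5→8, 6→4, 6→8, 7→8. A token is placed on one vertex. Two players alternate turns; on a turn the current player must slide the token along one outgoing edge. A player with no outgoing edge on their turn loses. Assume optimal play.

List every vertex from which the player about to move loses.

1, 3, 4, 8

Classify positions by backward induction: terminal positions (no move available) are L. From any other position, the mover wins iff some move reaches an L.
Every edge goes from a vertex to one that appears earlier in the order 4, 8, 5, 6, 7, 1, 2, 3, so processing vertices in that order labels each vertex after all of its successors.
4: no outgoing edge → L
8: no outgoing edge → L
5: reaches L-position 8 → W
6: reaches L-position 8 → W
7: reaches L-position 8 → W
1: only reaches 7(W), 6(W), 5(W), all W → L
2: reaches L-position 1 → W
3: only reaches 2(W), 5(W), all W → L
The losing starting vertices are exactly the entries labelled L in this table (4 of them).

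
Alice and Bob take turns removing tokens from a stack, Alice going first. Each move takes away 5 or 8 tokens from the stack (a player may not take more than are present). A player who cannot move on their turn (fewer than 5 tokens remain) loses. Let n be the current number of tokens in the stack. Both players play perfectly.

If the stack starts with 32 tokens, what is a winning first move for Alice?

Label each position W (a win for the player to move) or L (a loss). A position with no legal move is L; any other position is W exactly when some move reaches an L, and L when every move reaches a W.
n=0: no move → L
n=1: no move → L
n=2: no move → L
n=3: no move → L
n=4: no move → L
n=5: reaches L-position 0 → W
n=6: reaches L-position 1 → W
n=7: reaches L-position 2 → W
n=8: reaches L-position 3 → W
n=9: reaches L-position 4 → W
n=10: reaches L-position 2 → W
n=11: reaches L-position 3 → W
n=12: reaches L-position 4 → W
n=13: only reaches 8(W), 5(W), all W → L
n=14: only reaches 9(W), 6(W), all W → L
n=15: only reaches 10(W), 7(W), all W → L
n=16: only reaches 11(W), 8(W), all W → L
n=17: only reaches 12(W), 9(W), all W → L
n=18: reaches L-position 13 → W
n=19: reaches L-position 14 → W
n=20: reaches L-position 15 → W
n=21: reaches L-position 16 → W
n=22: reaches L-position 17 → W
n=23: reaches L-position 15 → W
n=24: reaches L-position 16 → W
n=25: reaches L-position 17 → W
n=26: only reaches 21(W), 18(W), all W → L
n=27: only reaches 22(W), 19(W), all W → L
n=28: only reaches 23(W), 20(W), all W → L
n=29: only reaches 24(W), 21(W), all W → L
n=30: only reaches 25(W), 22(W), all W → L
n=31: reaches L-position 26 → W
n=32: reaches L-position 27 → W
From 32, the L positions reachable in one move are: 27.

Remove 5, leaving 27.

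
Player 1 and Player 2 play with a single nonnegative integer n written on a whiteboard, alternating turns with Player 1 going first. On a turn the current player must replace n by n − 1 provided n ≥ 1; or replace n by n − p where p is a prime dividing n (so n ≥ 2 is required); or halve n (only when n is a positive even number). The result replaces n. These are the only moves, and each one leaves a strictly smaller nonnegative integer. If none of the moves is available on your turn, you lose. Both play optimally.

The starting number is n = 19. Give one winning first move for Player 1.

Compute win/loss labels from the base case upward. A position with no move is L. Any other position is W if it can reach an L in one move, else L.
n=0: no move → L
n=1: can move to 0, which is L ⇒ W
n=2: can move to 0, which is L ⇒ W
n=3: can move to 0, which is L ⇒ W
n=4: moves to 2(W), 3(W); every one is W ⇒ L
n=5: can move to 0, which is L ⇒ W
n=6: can move to 4, which is L ⇒ W
n=7: can move to 0, which is L ⇒ W
n=8: can move to 4, which is L ⇒ W
n=9: moves to 6(W), 8(W); every one is W ⇒ L
n=10: can move to 9, which is L ⇒ W
n=11: can move to 0, which is L ⇒ W
n=12: can move to 9, which is L ⇒ W
n=13: can move to 0, which is L ⇒ W
n=14: moves to 7(W), 12(W), 13(W); every one is W ⇒ L
n=15: can move to 14, which is L ⇒ W
n=16: can move to 14, which is L ⇒ W
n=17: can move to 0, which is L ⇒ W
n=18: can move to 9, which is L ⇒ W
n=19: can move to 0, which is L ⇒ W
From 19, the L positions reachable in one move are: 0.

Move to 0.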